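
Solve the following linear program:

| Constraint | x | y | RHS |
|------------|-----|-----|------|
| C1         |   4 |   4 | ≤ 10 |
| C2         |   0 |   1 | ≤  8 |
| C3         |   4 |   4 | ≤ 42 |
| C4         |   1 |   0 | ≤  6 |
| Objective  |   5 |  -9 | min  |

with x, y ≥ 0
Each vertex is the intersection of two constraint boundaries that also satisfies all remaining constraints:
  x = 0 and y = 0 → (0, 0)
  4x + 4y = 10 and y = 0 → (2.5, 0)
  4x + 4y = 10 and x = 0 → (0, 2.5)

Evaluating z = 5x - 9y at each vertex:
  (0, 0): z = 0
  (2.5, 0): z = 12.5
  (0, 2.5): z = -22.5

The minimum is at (0, 2.5) with z = -22.5.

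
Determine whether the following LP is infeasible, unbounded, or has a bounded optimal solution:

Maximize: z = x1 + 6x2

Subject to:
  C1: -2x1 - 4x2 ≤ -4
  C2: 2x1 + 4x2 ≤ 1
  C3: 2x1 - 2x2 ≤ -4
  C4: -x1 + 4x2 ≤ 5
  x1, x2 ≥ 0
C2 requires 2x1 + 4x2 ≤ 1, while C1 (-2x1 - 4x2 ≤ -4) is equivalent to 2x1 + 4x2 ≥ 4. Together they would need 4 ≤ 2x1 + 4x2 ≤ 1, which is impossible since 4 > 1. No point satisfies all constraints.

The feasible region is empty; the LP is infeasible.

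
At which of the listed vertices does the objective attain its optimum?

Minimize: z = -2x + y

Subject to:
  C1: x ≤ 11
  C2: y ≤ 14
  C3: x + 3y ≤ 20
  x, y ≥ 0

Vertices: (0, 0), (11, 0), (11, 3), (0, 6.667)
Evaluating z = -2x + y at each vertex:
  (0, 0): z = 0
  (11, 0): z = -22
  (11, 3): z = -19
  (0, 6.667): z = 6.667

The smallest value is z = -22, attained at (11, 0).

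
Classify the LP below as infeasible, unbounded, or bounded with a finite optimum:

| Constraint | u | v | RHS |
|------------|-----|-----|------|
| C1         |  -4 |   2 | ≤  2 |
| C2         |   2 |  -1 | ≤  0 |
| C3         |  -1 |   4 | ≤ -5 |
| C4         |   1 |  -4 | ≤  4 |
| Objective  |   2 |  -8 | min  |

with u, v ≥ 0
C4 requires u - 4v ≤ 4, while C3 (-u + 4v ≤ -5) is equivalent to u - 4v ≥ 5. Together they would need 5 ≤ u - 4v ≤ 4, which is impossible since 5 > 4. No point satisfies all constraints.

Infeasible — the constraint set is empty.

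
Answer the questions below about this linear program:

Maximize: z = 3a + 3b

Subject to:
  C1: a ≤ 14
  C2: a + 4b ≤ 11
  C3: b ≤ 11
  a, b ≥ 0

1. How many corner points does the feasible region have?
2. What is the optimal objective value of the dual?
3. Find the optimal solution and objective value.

1. 3
2. 33 (by strong duality, equal to the primal optimum)
3. a = 11, b = 0, z = 33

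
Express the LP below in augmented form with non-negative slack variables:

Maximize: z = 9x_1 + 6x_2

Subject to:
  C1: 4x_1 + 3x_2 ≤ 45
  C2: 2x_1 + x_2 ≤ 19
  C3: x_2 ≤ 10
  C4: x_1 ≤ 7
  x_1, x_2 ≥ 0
max z = 9x_1 + 6x_2

s.t.
  4x_1 + 3x_2 + s1 = 45
  2x_1 + x_2 + s2 = 19
  x_2 + s3 = 10
  x_1 + s4 = 7
  x_1, x_2, s1, s2, s3, s4 ≥ 0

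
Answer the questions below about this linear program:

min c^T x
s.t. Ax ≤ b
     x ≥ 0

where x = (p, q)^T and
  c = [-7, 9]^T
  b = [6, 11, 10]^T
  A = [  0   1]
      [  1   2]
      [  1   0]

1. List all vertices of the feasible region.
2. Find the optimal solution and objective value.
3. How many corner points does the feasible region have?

1. (0, 0), (10, 0), (10, 0.5), (0, 5.5)
2. p = 10, q = 0, z = -70
3. 4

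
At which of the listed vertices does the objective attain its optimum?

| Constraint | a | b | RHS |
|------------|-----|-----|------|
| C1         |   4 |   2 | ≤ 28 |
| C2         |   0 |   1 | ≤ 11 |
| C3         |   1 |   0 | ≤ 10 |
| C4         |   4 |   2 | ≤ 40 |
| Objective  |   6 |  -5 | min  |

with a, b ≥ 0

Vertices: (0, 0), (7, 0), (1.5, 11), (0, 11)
(0, 11) with z = -55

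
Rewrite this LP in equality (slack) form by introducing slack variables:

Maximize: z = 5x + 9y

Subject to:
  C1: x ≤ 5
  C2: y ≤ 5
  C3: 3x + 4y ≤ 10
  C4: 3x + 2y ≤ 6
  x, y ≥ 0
max z = 5x + 9y

s.t.
  x + s1 = 5
  y + s2 = 5
  3x + 4y + s3 = 10
  3x + 2y + s4 = 6
  x, y, s1, s2, s3, s4 ≥ 0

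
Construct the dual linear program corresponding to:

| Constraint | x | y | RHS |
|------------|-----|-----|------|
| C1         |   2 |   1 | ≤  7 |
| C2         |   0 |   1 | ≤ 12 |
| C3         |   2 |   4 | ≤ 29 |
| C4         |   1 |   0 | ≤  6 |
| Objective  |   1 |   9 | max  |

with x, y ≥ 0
Minimize: z = 7y1 + 12y2 + 29y3 + 6y4

Subject to:
  C1: -2y1 - 2y3 - y4 ≤ -1
  C2: -y1 - y2 - 4y3 ≤ -9
  y1, y2, y3, y4 ≥ 0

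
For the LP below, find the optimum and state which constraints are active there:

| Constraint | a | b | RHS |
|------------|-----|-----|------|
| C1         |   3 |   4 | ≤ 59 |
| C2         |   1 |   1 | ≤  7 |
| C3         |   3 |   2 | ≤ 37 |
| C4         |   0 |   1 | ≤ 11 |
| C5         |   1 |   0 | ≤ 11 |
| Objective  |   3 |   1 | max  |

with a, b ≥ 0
Optimal: a = 7, b = 0
Slack at optimum:
  C1: slack = 38
  C2: slack = 0 (binding)
  C3: slack = 16
  C4: slack = 11
  C5: slack = 4
  a ≥ 0: a = 7
  b ≥ 0: b = 0 (binding)
Binding constraints: C2, b ≥ 0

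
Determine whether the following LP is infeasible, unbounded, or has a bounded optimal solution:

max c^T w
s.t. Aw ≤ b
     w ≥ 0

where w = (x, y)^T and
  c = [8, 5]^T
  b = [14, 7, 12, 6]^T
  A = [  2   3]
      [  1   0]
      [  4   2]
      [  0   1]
The point (1, 4) satisfies every constraint, so the LP is feasible; the constraints give x ≤ 7 and y ≤ 6, which with x, y ≥ 0 keep the feasible region inside a bounded box. A feasible, bounded LP attains a finite optimum at a vertex.

The LP has an optimal solution: (1, 4) with z = 28.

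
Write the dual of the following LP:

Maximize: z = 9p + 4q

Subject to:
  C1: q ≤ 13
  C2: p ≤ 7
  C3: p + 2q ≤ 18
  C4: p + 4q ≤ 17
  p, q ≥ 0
Minimize: z = 13y1 + 7y2 + 18y3 + 17y4

Subject to:
  C1: -y2 - y3 - y4 ≤ -9
  C2: -y1 - 2y3 - 4y4 ≤ -4
  y1, y2, y3, y4 ≥ 0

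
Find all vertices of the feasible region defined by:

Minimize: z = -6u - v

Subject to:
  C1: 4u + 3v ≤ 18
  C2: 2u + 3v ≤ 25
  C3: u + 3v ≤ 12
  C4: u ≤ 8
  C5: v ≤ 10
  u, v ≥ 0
Each vertex is the intersection of two constraint boundaries that also satisfies all remaining constraints:
  u = 0 and v = 0 → (0, 0)
  4u + 3v = 18 and v = 0 → (4.5, 0)
  4u + 3v = 18 and u + 3v = 12 → (2, 3.333)
  u + 3v = 12 and u = 0 → (0, 4)

Vertices: (0, 0), (4.5, 0), (2, 3.333), (0, 4)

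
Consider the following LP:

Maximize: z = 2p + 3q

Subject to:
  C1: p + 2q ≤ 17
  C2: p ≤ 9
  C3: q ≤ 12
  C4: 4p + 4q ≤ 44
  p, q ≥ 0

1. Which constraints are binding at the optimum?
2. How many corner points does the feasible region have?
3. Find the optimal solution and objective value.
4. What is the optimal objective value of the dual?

1. C1, C4
2. 5
3. p = 5, q = 6, z = 28
4. 28 (by strong duality, equal to the primal optimum)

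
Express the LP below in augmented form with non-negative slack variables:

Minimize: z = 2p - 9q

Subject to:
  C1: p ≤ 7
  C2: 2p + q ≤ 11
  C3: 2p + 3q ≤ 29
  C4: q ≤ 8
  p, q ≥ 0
min z = 2p - 9q

s.t.
  p + s1 = 7
  2p + q + s2 = 11
  2p + 3q + s3 = 29
  q + s4 = 8
  p, q, s1, s2, s3, s4 ≥ 0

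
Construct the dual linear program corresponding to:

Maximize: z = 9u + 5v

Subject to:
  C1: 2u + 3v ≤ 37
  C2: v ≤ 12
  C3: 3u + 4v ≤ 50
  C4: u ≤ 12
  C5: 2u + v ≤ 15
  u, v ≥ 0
Minimize: z = 37y1 + 12y2 + 50y3 + 12y4 + 15y5

Subject to:
  C1: -2y1 - 3y3 - y4 - 2y5 ≤ -9
  C2: -3y1 - y2 - 4y3 - y5 ≤ -5
  y1, y2, y3, y4, y5 ≥ 0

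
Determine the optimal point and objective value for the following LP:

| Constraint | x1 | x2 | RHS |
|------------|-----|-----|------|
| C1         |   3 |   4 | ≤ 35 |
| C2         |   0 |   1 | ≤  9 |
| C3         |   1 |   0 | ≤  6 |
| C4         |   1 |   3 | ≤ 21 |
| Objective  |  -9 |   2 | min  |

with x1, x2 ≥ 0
x1 = 6, x2 = 0, z = -54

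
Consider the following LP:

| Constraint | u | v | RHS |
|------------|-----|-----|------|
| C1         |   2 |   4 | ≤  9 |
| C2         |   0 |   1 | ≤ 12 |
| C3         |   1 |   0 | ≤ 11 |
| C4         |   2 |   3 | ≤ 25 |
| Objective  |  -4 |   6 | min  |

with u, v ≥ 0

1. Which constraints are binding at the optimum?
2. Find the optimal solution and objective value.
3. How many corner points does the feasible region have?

1. C1, v ≥ 0
2. u = 4.5, v = 0, z = -18
3. 3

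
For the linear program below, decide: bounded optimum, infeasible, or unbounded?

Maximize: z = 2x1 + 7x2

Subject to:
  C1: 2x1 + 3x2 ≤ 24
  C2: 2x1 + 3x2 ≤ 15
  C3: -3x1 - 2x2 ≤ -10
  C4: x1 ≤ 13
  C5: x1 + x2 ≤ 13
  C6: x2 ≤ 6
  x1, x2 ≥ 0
The point (0, 5) satisfies every constraint, so the LP is feasible; the constraints give x1 ≤ 13 and x2 ≤ 6, which with x1, x2 ≥ 0 keep the feasible region inside a bounded box. A feasible, bounded LP attains a finite optimum at a vertex.

Feasible with finite optimum z* = 35 at (0, 5).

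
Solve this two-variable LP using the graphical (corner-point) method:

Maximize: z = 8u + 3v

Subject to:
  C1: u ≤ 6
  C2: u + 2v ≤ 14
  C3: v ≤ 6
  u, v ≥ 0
Each vertex is the intersection of two constraint boundaries that also satisfies all remaining constraints:
  u = 0 and v = 0 → (0, 0)
  u = 6 and v = 0 → (6, 0)
  u = 6 and u + 2v = 14 → (6, 4)
  u + 2v = 14 and v = 6 → (2, 6)
  v = 6 and u = 0 → (0, 6)

Evaluating z = 8u + 3v at each vertex:
  (0, 0): z = 0
  (6, 0): z = 48
  (6, 4): z = 60
  (2, 6): z = 34
  (0, 6): z = 18

The maximum is at (6, 4) with z = 60.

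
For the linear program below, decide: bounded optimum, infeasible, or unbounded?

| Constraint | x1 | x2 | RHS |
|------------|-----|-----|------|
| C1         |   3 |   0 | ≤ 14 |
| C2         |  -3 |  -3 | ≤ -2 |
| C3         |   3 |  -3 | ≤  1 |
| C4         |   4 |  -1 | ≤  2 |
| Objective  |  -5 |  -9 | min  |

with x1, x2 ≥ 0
Feasible point: (0, 1) satisfies every constraint, so the LP is feasible.
Direction d = (0, 1): for each constraint row a, a·d ≤ 0 —
  (3)(0) + (0)(1) = 0 ≤ 0
  (-3)(0) + (-3)(1) = -3 ≤ 0
  (3)(0) + (-3)(1) = -3 ≤ 0
  (4)(0) + (-1)(1) = -1 ≤ 0
and d ≥ 0, so (0, 1) + t·d stays feasible for every t ≥ 0. Along this ray z = -5x1 - 9x2 changes by -9 per unit t, so z → −∞.

Unbounded: there is a feasible ray along which z → −∞.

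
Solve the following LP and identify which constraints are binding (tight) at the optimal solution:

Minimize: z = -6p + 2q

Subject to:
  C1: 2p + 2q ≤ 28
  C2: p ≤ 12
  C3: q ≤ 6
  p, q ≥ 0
Optimal: p = 12, q = 0
Slack at optimum:
  C1: slack = 4
  C2: slack = 0 (binding)
  C3: slack = 6
  p ≥ 0: p = 12
  q ≥ 0: q = 0 (binding)
Binding constraints: C2, q ≥ 0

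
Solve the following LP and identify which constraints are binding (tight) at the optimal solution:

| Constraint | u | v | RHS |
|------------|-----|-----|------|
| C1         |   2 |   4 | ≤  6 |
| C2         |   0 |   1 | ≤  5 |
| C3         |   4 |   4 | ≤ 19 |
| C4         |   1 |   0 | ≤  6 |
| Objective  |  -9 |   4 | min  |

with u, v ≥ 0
Optimal: u = 3, v = 0
Slack at optimum:
  C1: slack = 0 (binding)
  C2: slack = 5
  C3: slack = 7
  C4: slack = 3
  u ≥ 0: u = 3
  v ≥ 0: v = 0 (binding)
Binding constraints: C1, v ≥ 0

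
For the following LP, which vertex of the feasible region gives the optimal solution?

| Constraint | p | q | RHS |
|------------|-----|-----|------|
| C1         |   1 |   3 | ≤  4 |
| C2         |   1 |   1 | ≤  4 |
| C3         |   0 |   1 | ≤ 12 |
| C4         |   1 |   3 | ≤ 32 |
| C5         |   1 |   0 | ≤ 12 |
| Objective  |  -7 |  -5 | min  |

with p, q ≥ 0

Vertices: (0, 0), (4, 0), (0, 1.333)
Evaluating z = -7p - 5q at each vertex:
  (0, 0): z = 0
  (4, 0): z = -28
  (0, 1.333): z = -6.667

The smallest value is z = -28, attained at (4, 0).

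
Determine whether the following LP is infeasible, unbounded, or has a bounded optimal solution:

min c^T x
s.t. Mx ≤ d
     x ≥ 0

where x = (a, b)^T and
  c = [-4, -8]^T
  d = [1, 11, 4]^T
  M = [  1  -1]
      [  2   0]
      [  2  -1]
Feasible point: (0, 0) satisfies every constraint, so the LP is feasible.
Direction d = (0, 1): for each constraint row a, a·d ≤ 0 —
  (1)(0) + (-1)(1) = -1 ≤ 0
  (2)(0) + (0)(1) = 0 ≤ 0
  (2)(0) + (-1)(1) = -1 ≤ 0
and d ≥ 0, so (0, 0) + t·d stays feasible for every t ≥ 0. Along this ray z = -4a - 8b changes by -8 per unit t, so z → −∞.

Unbounded — the objective can decrease without bound over the feasible region.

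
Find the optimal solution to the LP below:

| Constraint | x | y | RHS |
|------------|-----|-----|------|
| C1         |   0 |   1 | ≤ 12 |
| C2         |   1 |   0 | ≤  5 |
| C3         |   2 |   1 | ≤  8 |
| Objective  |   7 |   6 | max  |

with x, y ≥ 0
Each vertex is the intersection of two constraint boundaries that also satisfies all remaining constraints:
  x = 0 and y = 0 → (0, 0)
  2x + y = 8 and y = 0 → (4, 0)
  2x + y = 8 and x = 0 → (0, 8)

Evaluating z = 7x + 6y at each vertex:
  (0, 0): z = 0
  (4, 0): z = 28
  (0, 8): z = 48

The maximum is at (0, 8) with z = 48.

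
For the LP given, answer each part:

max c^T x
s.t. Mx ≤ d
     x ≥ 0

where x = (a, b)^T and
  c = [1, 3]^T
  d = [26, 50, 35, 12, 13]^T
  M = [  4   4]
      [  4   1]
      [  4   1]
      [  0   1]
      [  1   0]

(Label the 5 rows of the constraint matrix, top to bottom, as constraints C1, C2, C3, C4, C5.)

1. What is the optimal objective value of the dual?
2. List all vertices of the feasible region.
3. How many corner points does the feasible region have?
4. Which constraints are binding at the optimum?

1. 19.5 (by strong duality, equal to the primal optimum)
2. (0, 0), (6.5, 0), (0, 6.5)
3. 3
4. C1, a ≥ 0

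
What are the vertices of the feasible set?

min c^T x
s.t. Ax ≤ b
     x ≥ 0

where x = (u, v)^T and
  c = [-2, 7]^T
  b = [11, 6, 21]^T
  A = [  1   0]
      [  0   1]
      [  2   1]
Each vertex is the intersection of two constraint boundaries that also satisfies all remaining constraints:
  u = 0 and v = 0 → (0, 0)
  2u + v = 21 and v = 0 → (10.5, 0)
  v = 6 and 2u + v = 21 → (7.5, 6)
  v = 6 and u = 0 → (0, 6)

Vertices: (0, 0), (10.5, 0), (7.5, 6), (0, 6)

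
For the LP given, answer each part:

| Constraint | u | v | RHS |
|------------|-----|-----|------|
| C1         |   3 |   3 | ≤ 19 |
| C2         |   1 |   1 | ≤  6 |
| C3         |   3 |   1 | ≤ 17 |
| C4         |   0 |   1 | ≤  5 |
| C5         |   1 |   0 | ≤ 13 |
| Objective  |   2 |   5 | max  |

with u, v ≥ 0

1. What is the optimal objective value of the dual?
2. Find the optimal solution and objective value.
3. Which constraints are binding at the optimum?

1. 27 (by strong duality, equal to the primal optimum)
2. u = 1, v = 5, z = 27
3. C2, C4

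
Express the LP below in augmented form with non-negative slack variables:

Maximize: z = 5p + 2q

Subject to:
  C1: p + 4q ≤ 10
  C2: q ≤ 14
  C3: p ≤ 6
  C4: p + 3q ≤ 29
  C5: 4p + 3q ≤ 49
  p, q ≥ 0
max z = 5p + 2q

s.t.
  p + 4q + s1 = 10
  q + s2 = 14
  p + s3 = 6
  p + 3q + s4 = 29
  4p + 3q + s5 = 49
  p, q, s1, s2, s3, s4, s5 ≥ 0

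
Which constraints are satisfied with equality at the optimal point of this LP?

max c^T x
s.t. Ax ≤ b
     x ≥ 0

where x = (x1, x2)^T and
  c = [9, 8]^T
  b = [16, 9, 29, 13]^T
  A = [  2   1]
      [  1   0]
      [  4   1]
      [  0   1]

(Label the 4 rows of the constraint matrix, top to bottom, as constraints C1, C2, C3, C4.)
Optimal: x1 = 1.5, x2 = 13
Slack at optimum:
  C1: slack = 0 (binding)
  C2: slack = 7.5
  C3: slack = 10
  C4: slack = 0 (binding)
  x1 ≥ 0: x1 = 1.5
  x2 ≥ 0: x2 = 13
Binding constraints: C1, C4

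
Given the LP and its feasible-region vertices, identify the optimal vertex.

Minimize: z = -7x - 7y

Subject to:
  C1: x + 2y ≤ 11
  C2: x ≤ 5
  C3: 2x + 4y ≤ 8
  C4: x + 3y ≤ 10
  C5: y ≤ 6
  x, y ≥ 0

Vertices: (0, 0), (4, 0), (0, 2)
Evaluating z = -7x - 7y at each vertex:
  (0, 0): z = 0
  (4, 0): z = -28
  (0, 2): z = -14

The smallest value is z = -28, attained at (4, 0).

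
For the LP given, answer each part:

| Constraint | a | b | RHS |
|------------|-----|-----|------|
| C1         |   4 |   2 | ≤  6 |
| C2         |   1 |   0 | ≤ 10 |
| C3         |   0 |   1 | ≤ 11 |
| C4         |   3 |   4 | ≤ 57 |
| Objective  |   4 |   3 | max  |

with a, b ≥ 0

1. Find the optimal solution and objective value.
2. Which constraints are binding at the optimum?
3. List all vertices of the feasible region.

1. a = 0, b = 3, z = 9
2. C1, a ≥ 0
3. (0, 0), (1.5, 0), (0, 3)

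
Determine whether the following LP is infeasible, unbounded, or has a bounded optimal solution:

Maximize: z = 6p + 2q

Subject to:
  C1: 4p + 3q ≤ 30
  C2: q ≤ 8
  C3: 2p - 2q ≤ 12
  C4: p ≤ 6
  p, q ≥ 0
The point (6, 2) satisfies every constraint, so the LP is feasible; the constraints give p ≤ 6 and q ≤ 8, which with p, q ≥ 0 keep the feasible region inside a bounded box. A feasible, bounded LP attains a finite optimum at a vertex.

Evaluating z = 6p + 2q at each vertex:
  (0, 0): z = 0
  (6, 0): z = 36
  (6, 2): z = 40
  (1.5, 8): z = 25
  (0, 8): z = 16

Feasible with finite optimum z* = 40 at (6, 2).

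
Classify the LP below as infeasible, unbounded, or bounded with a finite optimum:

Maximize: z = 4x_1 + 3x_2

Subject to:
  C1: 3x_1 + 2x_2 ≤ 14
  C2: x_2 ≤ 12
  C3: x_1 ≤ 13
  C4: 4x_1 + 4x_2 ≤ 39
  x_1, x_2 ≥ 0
The point (0, 7) satisfies every constraint, so the LP is feasible; the constraints give x_1 ≤ 13 and x_2 ≤ 12, which with x_1, x_2 ≥ 0 keep the feasible region inside a bounded box. A feasible, bounded LP attains a finite optimum at a vertex.

Evaluating z = 4x_1 + 3x_2 at each vertex:
  (0, 0): z = 0
  (4.667, 0): z = 18.67
  (0, 7): z = 21

The LP has an optimal solution: (0, 7) with z = 21.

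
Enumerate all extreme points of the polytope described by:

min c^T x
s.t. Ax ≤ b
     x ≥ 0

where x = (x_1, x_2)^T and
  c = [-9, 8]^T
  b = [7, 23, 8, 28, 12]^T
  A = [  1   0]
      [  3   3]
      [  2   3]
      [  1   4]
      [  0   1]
Each vertex is the intersection of two constraint boundaries that also satisfies all remaining constraints:
  x_1 = 0 and x_2 = 0 → (0, 0)
  2x_1 + 3x_2 = 8 and x_2 = 0 → (4, 0)
  2x_1 + 3x_2 = 8 and x_1 = 0 → (0, 2.667)

Vertices: (0, 0), (4, 0), (0, 2.667)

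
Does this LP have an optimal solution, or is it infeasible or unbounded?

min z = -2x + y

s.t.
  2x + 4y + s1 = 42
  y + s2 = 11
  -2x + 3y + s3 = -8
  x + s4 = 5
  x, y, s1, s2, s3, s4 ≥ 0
The point (5, 0) satisfies every constraint, so the LP is feasible; the constraints give x ≤ 5 and y ≤ 11, which with x, y ≥ 0 keep the feasible region inside a bounded box. A feasible, bounded LP attains a finite optimum at a vertex.

Evaluating z = -2x + y at each vertex:
  (4, 0): z = -8
  (5, 0): z = -10
  (5, 0.6667): z = -9.333

Feasible with finite optimum z* = -10 at (5, 0).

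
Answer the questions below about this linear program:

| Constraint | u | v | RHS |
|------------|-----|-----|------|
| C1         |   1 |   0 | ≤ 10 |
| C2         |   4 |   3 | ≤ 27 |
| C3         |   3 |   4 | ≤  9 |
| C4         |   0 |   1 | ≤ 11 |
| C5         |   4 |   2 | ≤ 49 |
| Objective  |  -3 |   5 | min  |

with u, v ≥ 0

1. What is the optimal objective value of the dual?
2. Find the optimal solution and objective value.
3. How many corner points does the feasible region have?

1. -9 (by strong duality, equal to the primal optimum)
2. u = 3, v = 0, z = -9
3. 3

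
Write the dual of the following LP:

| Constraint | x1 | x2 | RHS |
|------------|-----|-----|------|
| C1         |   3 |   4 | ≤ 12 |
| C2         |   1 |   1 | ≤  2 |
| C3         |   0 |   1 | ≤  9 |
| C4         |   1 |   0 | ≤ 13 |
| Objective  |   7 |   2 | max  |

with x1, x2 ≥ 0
Minimize: z = 12y1 + 2y2 + 9y3 + 13y4

Subject to:
  C1: -3y1 - y2 - y4 ≤ -7
  C2: -4y1 - y2 - y3 ≤ -2
  y1, y2, y3, y4 ≥ 0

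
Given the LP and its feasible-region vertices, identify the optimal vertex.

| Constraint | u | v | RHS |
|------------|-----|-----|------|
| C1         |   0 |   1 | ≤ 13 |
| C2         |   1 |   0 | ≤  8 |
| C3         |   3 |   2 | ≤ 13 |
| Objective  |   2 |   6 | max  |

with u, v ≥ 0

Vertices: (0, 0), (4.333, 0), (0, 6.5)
(0, 6.5) with z = 39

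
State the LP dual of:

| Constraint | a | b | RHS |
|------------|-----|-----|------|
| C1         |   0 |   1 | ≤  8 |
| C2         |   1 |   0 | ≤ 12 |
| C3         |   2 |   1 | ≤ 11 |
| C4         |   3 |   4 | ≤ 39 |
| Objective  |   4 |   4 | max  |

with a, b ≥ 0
Minimize: z = 8y1 + 12y2 + 11y3 + 39y4

Subject to:
  C1: -y2 - 2y3 - 3y4 ≤ -4
  C2: -y1 - y3 - 4y4 ≤ -4
  y1, y2, y3, y4 ≥ 0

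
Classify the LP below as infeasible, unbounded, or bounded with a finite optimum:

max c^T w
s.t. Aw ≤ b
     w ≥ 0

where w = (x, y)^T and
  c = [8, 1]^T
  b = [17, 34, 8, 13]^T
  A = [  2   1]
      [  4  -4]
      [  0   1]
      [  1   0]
The point (8.5, 0) satisfies every constraint, so the LP is feasible; the constraints give x ≤ 13 and y ≤ 8, which with x, y ≥ 0 keep the feasible region inside a bounded box. A feasible, bounded LP attains a finite optimum at a vertex.

Evaluating z = 8x + y at each vertex:
  (0, 0): z = 0
  (8.5, 0): z = 68
  (4.5, 8): z = 44
  (0, 8): z = 8

Bounded optimum: z* = 68 at (8.5, 0).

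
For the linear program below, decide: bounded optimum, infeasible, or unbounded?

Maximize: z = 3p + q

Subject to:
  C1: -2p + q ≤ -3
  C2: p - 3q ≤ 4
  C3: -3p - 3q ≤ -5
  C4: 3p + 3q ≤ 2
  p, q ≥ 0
C4 requires 3p + 3q ≤ 2, while C3 (-3p - 3q ≤ -5) is equivalent to 3p + 3q ≥ 5. Together they would need 5 ≤ 3p + 3q ≤ 2, which is impossible since 5 > 2. No point satisfies all constraints.

Infeasible: no point satisfies all constraints simultaneously.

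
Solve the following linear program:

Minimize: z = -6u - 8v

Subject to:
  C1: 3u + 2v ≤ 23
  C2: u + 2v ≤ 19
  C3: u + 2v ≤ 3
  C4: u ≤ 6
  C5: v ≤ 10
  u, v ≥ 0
u = 3, v = 0, z = -18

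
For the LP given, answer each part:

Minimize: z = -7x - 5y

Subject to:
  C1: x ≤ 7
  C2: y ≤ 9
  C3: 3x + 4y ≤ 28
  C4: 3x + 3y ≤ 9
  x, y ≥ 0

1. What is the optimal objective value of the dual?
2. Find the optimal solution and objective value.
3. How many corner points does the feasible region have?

1. -21 (by strong duality, equal to the primal optimum)
2. x = 3, y = 0, z = -21
3. 3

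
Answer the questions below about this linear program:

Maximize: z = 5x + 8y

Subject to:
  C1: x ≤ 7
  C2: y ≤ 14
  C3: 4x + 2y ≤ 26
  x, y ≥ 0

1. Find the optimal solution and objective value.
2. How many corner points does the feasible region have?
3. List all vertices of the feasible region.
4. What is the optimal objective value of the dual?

1. x = 0, y = 13, z = 104
2. 3
3. (0, 0), (6.5, 0), (0, 13)
4. 104 (by strong duality, equal to the primal optimum)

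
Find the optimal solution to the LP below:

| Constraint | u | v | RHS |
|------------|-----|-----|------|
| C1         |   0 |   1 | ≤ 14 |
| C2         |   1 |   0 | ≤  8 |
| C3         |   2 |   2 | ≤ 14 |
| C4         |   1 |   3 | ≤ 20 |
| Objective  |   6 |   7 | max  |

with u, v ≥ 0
Each vertex is the intersection of two constraint boundaries that also satisfies all remaining constraints:
  u = 0 and v = 0 → (0, 0)
  2u + 2v = 14 and v = 0 → (7, 0)
  2u + 2v = 14 and u + 3v = 20 → (0.5, 6.5)
  u + 3v = 20 and u = 0 → (0, 6.667)

Evaluating z = 6u + 7v at each vertex:
  (0, 0): z = 0
  (7, 0): z = 42
  (0.5, 6.5): z = 48.5
  (0, 6.667): z = 46.67

The maximum is at (0.5, 6.5) with z = 48.5.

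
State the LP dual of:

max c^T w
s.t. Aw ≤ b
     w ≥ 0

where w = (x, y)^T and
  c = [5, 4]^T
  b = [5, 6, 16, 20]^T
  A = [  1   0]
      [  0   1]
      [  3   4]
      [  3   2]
Minimize: z = 5y1 + 6y2 + 16y3 + 20y4

Subject to:
  C1: -y1 - 3y3 - 3y4 ≤ -5
  C2: -y2 - 4y3 - 2y4 ≤ -4
  y1, y2, y3, y4 ≥ 0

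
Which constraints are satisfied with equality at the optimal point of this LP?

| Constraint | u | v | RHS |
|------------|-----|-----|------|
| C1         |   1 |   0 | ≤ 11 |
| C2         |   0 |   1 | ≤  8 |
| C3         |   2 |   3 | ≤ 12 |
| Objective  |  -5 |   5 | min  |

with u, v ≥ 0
Optimal: u = 6, v = 0
Binding: C3, v ≥ 0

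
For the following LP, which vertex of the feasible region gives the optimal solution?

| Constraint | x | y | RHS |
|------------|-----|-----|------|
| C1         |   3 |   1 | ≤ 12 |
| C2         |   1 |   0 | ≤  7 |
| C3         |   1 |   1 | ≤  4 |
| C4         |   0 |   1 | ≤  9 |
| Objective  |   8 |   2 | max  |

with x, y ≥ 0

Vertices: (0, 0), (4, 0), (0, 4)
Evaluating z = 8x + 2y at each vertex:
  (0, 0): z = 0
  (4, 0): z = 32
  (0, 4): z = 8

The largest value is z = 32, attained at (4, 0).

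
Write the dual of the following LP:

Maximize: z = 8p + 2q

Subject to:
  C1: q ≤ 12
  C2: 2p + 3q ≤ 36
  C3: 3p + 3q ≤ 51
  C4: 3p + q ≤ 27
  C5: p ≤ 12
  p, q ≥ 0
Minimize: z = 12y1 + 36y2 + 51y3 + 27y4 + 12y5

Subject to:
  C1: -2y2 - 3y3 - 3y4 - y5 ≤ -8
  C2: -y1 - 3y2 - 3y3 - y4 ≤ -2
  y1, y2, y3, y4, y5 ≥ 0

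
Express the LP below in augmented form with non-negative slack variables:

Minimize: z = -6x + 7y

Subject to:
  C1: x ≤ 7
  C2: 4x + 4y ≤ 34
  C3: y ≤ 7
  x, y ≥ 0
min z = -6x + 7y

s.t.
  x + s1 = 7
  4x + 4y + s2 = 34
  y + s3 = 7
  x, y, s1, s2, s3 ≥ 0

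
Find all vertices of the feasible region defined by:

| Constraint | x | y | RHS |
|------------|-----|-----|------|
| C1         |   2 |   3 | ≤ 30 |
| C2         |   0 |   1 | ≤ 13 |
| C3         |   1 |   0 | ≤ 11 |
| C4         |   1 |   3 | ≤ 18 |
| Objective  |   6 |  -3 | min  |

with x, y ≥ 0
Each vertex is the intersection of two constraint boundaries that also satisfies all remaining constraints:
  x = 0 and y = 0 → (0, 0)
  x = 11 and y = 0 → (11, 0)
  x = 11 and x + 3y = 18 → (11, 2.333)
  x + 3y = 18 and x = 0 → (0, 6)

Vertices: (0, 0), (11, 0), (11, 2.333), (0, 6)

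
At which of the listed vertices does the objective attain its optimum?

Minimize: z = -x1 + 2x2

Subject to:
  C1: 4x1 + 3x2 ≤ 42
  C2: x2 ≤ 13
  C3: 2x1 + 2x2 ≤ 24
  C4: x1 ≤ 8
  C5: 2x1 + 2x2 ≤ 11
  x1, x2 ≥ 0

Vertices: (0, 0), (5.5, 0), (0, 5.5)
(5.5, 0) with z = -5.5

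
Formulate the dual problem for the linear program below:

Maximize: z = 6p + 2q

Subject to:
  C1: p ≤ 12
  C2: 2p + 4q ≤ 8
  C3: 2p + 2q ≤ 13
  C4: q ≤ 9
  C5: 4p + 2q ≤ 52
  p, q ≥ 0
Minimize: z = 12y1 + 8y2 + 13y3 + 9y4 + 52y5

Subject to:
  C1: -y1 - 2y2 - 2y3 - 4y5 ≤ -6
  C2: -4y2 - 2y3 - y4 - 2y5 ≤ -2
  y1, y2, y3, y4, y5 ≥ 0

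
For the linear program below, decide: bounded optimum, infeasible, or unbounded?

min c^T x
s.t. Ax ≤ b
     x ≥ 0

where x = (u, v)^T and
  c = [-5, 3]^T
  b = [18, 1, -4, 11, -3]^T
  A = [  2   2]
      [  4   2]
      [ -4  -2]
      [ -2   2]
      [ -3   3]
One constraint requires 4u + 2v ≤ 1, while the constraint -4u - 2v ≤ -4 is equivalent to 4u + 2v ≥ 4. Together they would need 4 ≤ 4u + 2v ≤ 1, which is impossible since 4 > 1. No point satisfies all constraints.

The feasible region is empty; the LP is infeasible.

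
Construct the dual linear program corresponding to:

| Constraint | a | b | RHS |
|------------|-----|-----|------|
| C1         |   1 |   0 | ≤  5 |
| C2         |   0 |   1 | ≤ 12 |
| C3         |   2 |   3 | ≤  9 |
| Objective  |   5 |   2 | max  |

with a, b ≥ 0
Minimize: z = 5y1 + 12y2 + 9y3

Subject to:
  C1: -y1 - 2y3 ≤ -5
  C2: -y2 - 3y3 ≤ -2
  y1, y2, y3 ≥ 0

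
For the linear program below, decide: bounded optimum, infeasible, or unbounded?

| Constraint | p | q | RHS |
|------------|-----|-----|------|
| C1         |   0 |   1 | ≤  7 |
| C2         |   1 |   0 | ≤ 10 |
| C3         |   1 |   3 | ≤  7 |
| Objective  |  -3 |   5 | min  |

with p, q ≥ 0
The point (7, 0) satisfies every constraint, so the LP is feasible; the constraints give p ≤ 10 and q ≤ 7, which with p, q ≥ 0 keep the feasible region inside a bounded box. A feasible, bounded LP attains a finite optimum at a vertex.

Evaluating z = -3p + 5q at each vertex:
  (0, 0): z = 0
  (7, 0): z = -21
  (0, 2.333): z = 11.67

Bounded optimum: z* = -21 at (7, 0).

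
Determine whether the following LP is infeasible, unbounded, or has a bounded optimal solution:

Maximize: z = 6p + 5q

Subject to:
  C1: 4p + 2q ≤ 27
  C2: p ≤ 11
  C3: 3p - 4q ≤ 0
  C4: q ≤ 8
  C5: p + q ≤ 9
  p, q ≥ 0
The point (4.5, 4.5) satisfies every constraint, so the LP is feasible; the constraints give p ≤ 11 and q ≤ 8, which with p, q ≥ 0 keep the feasible region inside a bounded box. A feasible, bounded LP attains a finite optimum at a vertex.

Evaluating z = 6p + 5q at each vertex:
  (0, 0): z = 0
  (4.909, 3.682): z = 47.86
  (4.5, 4.5): z = 49.5
  (1, 8): z = 46
  (0, 8): z = 40

Feasible with finite optimum z* = 49.5 at (4.5, 4.5).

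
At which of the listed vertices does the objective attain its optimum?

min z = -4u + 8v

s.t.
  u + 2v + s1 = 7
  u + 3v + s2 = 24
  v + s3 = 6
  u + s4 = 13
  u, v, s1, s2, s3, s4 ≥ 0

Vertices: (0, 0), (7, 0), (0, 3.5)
(7, 0) with z = -28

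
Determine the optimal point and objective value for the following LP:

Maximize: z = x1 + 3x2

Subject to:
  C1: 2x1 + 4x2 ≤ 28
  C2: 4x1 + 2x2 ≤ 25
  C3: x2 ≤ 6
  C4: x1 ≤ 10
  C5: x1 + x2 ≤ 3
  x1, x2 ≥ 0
x1 = 0, x2 = 3, z = 9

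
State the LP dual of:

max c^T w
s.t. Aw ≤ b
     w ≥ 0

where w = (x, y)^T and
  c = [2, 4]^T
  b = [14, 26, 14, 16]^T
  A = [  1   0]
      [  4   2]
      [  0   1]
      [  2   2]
Minimize: z = 14y1 + 26y2 + 14y3 + 16y4

Subject to:
  C1: -y1 - 4y2 - 2y4 ≤ -2
  C2: -2y2 - y3 - 2y4 ≤ -4
  y1, y2, y3, y4 ≥ 0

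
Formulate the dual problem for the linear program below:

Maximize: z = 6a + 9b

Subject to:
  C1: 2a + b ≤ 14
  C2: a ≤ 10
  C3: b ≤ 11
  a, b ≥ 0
Minimize: z = 14y1 + 10y2 + 11y3

Subject to:
  C1: -2y1 - y2 ≤ -6
  C2: -y1 - y3 ≤ -9
  y1, y2, y3 ≥ 0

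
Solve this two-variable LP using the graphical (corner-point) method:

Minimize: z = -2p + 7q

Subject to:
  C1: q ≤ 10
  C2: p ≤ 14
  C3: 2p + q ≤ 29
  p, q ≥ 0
Each vertex is the intersection of two constraint boundaries that also satisfies all remaining constraints:
  p = 0 and q = 0 → (0, 0)
  p = 14 and q = 0 → (14, 0)
  p = 14 and 2p + q = 29 → (14, 1)
  q = 10 and 2p + q = 29 → (9.5, 10)
  q = 10 and p = 0 → (0, 10)

Evaluating z = -2p + 7q at each vertex:
  (0, 0): z = 0
  (14, 0): z = -28
  (14, 1): z = -21
  (9.5, 10): z = 51
  (0, 10): z = 70

The minimum is at (14, 0) with z = -28.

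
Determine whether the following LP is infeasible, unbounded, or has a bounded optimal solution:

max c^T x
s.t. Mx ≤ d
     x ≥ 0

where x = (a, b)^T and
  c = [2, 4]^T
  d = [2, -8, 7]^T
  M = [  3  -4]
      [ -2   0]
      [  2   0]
One constraint requires 2a ≤ 7, while the constraint -2a ≤ -8 is equivalent to 2a ≥ 8. Together they would need 8 ≤ 2a ≤ 7, which is impossible since 8 > 7. No point satisfies all constraints.

Infeasible: no point satisfies all constraints simultaneously.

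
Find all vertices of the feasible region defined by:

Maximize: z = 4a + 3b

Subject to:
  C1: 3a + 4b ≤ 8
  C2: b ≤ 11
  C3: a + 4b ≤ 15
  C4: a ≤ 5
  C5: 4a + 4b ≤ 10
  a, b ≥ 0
Each vertex is the intersection of two constraint boundaries that also satisfies all remaining constraints:
  a = 0 and b = 0 → (0, 0)
  4a + 4b = 10 and b = 0 → (2.5, 0)
  3a + 4b = 8 and 4a + 4b = 10 → (2, 0.5)
  3a + 4b = 8 and a = 0 → (0, 2)

Vertices: (0, 0), (2.5, 0), (2, 0.5), (0, 2)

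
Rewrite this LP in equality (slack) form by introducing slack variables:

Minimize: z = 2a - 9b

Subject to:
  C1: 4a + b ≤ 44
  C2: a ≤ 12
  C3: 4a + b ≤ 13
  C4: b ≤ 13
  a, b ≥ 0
min z = 2a - 9b

s.t.
  4a + b + s1 = 44
  a + s2 = 12
  4a + b + s3 = 13
  b + s4 = 13
  a, b, s1, s2, s3, s4 ≥ 0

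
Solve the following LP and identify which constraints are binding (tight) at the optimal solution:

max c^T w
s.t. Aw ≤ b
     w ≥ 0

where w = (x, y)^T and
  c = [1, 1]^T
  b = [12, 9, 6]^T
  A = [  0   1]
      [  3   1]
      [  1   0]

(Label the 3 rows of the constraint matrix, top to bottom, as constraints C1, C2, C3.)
Optimal: x = 0, y = 9
Slack at optimum:
  C1: slack = 3
  C2: slack = 0 (binding)
  C3: slack = 6
  x ≥ 0: x = 0 (binding)
  y ≥ 0: y = 9
Binding constraints: C2, x ≥ 0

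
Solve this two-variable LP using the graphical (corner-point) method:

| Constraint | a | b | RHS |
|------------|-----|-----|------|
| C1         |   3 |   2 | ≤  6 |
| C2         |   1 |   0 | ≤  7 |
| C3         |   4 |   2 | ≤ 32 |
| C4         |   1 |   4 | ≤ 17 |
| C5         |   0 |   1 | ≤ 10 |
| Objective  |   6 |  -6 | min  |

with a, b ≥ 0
Each vertex is the intersection of two constraint boundaries that also satisfies all remaining constraints:
  a = 0 and b = 0 → (0, 0)
  3a + 2b = 6 and b = 0 → (2, 0)
  3a + 2b = 6 and a = 0 → (0, 3)

Evaluating z = 6a - 6b at each vertex:
  (0, 0): z = 0
  (2, 0): z = 12
  (0, 3): z = -18

The minimum is at (0, 3) with z = -18.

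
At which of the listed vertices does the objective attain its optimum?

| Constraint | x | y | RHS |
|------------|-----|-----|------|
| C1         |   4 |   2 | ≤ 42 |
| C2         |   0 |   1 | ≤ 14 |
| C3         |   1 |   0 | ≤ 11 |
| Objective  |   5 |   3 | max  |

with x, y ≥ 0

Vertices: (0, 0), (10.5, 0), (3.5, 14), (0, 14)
Evaluating z = 5x + 3y at each vertex:
  (0, 0): z = 0
  (10.5, 0): z = 52.5
  (3.5, 14): z = 59.5
  (0, 14): z = 42

The largest value is z = 59.5, attained at (3.5, 14).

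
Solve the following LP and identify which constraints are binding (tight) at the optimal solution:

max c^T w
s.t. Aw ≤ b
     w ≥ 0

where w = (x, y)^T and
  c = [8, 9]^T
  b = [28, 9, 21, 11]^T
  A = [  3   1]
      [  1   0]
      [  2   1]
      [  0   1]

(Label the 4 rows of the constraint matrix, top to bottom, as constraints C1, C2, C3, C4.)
Optimal: x = 5, y = 11
Slack at optimum:
  C1: slack = 2
  C2: slack = 4
  C3: slack = 0 (binding)
  C4: slack = 0 (binding)
  x ≥ 0: x = 5
  y ≥ 0: y = 11
Binding constraints: C3, C4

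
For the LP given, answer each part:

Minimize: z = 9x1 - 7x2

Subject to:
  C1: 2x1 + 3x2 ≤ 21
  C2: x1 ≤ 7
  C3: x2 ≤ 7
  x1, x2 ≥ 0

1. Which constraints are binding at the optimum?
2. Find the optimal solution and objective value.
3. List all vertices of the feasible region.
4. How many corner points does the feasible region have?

1. C1, C3, x1 ≥ 0
2. x1 = 0, x2 = 7, z = -49
3. (0, 0), (7, 0), (7, 2.333), (0, 7)
4. 4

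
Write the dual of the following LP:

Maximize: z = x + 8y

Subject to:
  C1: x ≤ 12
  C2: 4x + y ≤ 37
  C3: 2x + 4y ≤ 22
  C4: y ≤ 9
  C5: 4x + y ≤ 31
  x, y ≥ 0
Minimize: z = 12y1 + 37y2 + 22y3 + 9y4 + 31y5

Subject to:
  C1: -y1 - 4y2 - 2y3 - 4y5 ≤ -1
  C2: -y2 - 4y3 - y4 - y5 ≤ -8
  y1, y2, y3, y4, y5 ≥ 0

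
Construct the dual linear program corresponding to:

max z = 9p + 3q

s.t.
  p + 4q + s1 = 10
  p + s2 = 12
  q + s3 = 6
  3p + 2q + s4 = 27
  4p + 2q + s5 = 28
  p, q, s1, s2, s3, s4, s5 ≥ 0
Minimize: z = 10y1 + 12y2 + 6y3 + 27y4 + 28y5

Subject to:
  C1: -y1 - y2 - 3y4 - 4y5 ≤ -9
  C2: -4y1 - y3 - 2y4 - 2y5 ≤ -3
  y1, y2, y3, y4, y5 ≥ 0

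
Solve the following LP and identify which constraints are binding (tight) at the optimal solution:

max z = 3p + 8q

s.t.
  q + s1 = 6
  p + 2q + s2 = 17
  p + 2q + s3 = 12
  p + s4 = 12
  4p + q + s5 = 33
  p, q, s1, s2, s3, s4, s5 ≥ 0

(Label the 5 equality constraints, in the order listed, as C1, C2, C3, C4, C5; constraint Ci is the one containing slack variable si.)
Optimal: p = 0, q = 6
Slack at optimum:
  C1: slack = 0 (binding)
  C2: slack = 5
  C3: slack = 0 (binding)
  C4: slack = 12
  C5: slack = 27
  p ≥ 0: p = 0 (binding)
  q ≥ 0: q = 6
Binding constraints: C1, C3, p ≥ 0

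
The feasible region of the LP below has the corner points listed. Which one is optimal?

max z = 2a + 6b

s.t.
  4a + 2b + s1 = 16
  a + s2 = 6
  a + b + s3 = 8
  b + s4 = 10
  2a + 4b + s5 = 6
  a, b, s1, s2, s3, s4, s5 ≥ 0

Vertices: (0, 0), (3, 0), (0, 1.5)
(0, 1.5) with z = 9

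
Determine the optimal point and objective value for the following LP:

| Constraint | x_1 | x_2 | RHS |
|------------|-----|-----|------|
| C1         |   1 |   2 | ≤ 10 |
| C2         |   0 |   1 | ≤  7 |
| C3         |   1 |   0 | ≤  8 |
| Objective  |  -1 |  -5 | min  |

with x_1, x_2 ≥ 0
x_1 = 0, x_2 = 5, z = -25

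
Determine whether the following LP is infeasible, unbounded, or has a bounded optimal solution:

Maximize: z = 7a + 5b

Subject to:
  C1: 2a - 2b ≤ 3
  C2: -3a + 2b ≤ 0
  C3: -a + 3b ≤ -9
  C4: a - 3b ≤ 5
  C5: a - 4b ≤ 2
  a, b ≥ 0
C4 requires a - 3b ≤ 5, while C3 (-a + 3b ≤ -9) is equivalent to a - 3b ≥ 9. Together they would need 9 ≤ a - 3b ≤ 5, which is impossible since 9 > 5. No point satisfies all constraints.

Infeasible — the constraint set is empty.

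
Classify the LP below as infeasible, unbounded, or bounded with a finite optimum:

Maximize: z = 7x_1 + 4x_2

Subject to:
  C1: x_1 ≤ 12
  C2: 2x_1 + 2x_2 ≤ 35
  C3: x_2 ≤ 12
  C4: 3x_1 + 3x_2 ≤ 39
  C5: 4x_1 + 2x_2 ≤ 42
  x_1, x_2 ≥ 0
The point (8, 5) satisfies every constraint, so the LP is feasible; the constraints give x_1 ≤ 12 and x_2 ≤ 12, which with x_1, x_2 ≥ 0 keep the feasible region inside a bounded box. A feasible, bounded LP attains a finite optimum at a vertex.

Evaluating z = 7x_1 + 4x_2 at each vertex:
  (0, 0): z = 0
  (10.5, 0): z = 73.5
  (8, 5): z = 76
  (1, 12): z = 55
  (0, 12): z = 48

The LP has an optimal solution: (8, 5) with z = 76.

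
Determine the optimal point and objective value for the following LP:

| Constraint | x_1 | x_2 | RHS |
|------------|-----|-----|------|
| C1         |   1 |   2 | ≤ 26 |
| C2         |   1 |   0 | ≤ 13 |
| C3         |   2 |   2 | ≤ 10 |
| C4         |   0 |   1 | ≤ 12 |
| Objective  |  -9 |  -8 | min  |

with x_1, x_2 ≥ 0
Each vertex is the intersection of two constraint boundaries that also satisfies all remaining constraints:
  x_1 = 0 and x_2 = 0 → (0, 0)
  2x_1 + 2x_2 = 10 and x_2 = 0 → (5, 0)
  2x_1 + 2x_2 = 10 and x_1 = 0 → (0, 5)

Evaluating z = -9x_1 - 8x_2 at each vertex:
  (0, 0): z = 0
  (5, 0): z = -45
  (0, 5): z = -40

The minimum is at (5, 0) with z = -45.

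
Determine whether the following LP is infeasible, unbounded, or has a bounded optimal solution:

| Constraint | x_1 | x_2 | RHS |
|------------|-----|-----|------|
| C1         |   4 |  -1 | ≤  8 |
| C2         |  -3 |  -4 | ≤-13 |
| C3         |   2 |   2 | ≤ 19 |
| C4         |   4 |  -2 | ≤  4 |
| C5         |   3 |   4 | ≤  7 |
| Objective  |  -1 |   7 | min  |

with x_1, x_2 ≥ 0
C5 requires 3x_1 + 4x_2 ≤ 7, while C2 (-3x_1 - 4x_2 ≤ -13) is equivalent to 3x_1 + 4x_2 ≥ 13. Together they would need 13 ≤ 3x_1 + 4x_2 ≤ 7, which is impossible since 13 > 7. No point satisfies all constraints.

The feasible region is empty; the LP is infeasible.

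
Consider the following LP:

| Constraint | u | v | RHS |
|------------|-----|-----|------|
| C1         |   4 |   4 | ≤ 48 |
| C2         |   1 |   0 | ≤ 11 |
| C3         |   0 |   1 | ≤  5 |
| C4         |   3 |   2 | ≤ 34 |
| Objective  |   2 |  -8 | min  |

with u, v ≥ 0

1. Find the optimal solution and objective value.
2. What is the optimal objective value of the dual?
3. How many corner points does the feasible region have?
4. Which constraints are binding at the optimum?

1. u = 0, v = 5, z = -40
2. -40 (by strong duality, equal to the primal optimum)
3. 6
4. C3, u ≥ 0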